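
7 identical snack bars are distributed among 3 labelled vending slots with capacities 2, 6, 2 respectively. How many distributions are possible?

Ignoring the caps, the number of non-negative solutions to x_1+…+x_3 = 7 is C(9,2) = 36.
Subtract solutions that violate a single cap (substitute x_i' = x_i − (cap_i+1)): x_1 ≥ 3 gives C(6,2) = 15; x_2 ≥ 7 gives C(2,2) = 1; x_3 ≥ 3 gives C(6,2) = 15. Together 31.
Add back pairs where two caps are both exceeded: 0 + 3 + 0 = 3.
By inclusion–exclusion the count is 36 − 31 + 3 = 8.

8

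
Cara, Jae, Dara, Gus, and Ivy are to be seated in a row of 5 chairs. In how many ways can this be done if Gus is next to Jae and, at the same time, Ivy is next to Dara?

24

Treat {Gus,Jae} as one block (2 orders) and {Ivy,Dara} as another (2 orders).
That leaves 3 units to arrange: 2 × 2 × 3! = 4 × 6 = 24.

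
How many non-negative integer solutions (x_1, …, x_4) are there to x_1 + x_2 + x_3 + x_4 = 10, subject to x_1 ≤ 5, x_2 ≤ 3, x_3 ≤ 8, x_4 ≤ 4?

112

By stars and bars, unrestricted non-negative solutions to x_1+…+x_4 = 10 number C(10+3,3) = 286.
Subtract solutions that violate a single cap (substitute x_i' = x_i − (cap_i+1)): x_1 ≥ 6 gives C(7,3) = 35; x_2 ≥ 4 gives C(9,3) = 84; x_3 ≥ 9 gives C(4,3) = 4; x_4 ≥ 5 gives C(8,3) = 56. Together 179.
Add back pairs where two caps are both exceeded: 1 + 0 + 0 + 0 + 4 + 0 = 5.
By inclusion–exclusion the count is 286 − 179 + 5 = 112.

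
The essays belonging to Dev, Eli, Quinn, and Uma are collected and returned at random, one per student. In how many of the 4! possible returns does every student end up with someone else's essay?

Let Aᵢ be the assignments in which student i gets their own essay. We want the size of the complement of A₁∪…∪A_4.
By inclusion–exclusion this is Σ_{j=0}^{4} (−1)^j C(4,j)·(4−j)!.
Computing: 24 − 24 + 12 − 4 + 1 = 9.

9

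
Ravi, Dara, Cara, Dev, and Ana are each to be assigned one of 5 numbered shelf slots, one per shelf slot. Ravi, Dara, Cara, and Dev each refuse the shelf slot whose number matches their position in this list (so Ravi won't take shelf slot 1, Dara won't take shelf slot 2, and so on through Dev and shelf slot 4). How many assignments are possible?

Let Aᵢ (for 1 ≤ i ≤ 4) be the placements that put person i in their forbidden shelf slot. Any j of these fix j positions, leaving (5−j)! ways to fill the rest, and there are C(4,j) ways to pick which j.
By inclusion–exclusion, the number of valid placements is Σ_{j=0}^{4} (−1)^j C(4,j)·(5−j)!.
Computing: 120 − 96 + 36 − 8 + 1 = 53.

53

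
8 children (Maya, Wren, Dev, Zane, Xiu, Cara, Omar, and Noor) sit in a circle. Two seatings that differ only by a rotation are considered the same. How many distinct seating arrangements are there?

5040

Fix one person's seat to break rotational symmetry; the remaining 7 people can be arranged in (7)! = 5040 ways.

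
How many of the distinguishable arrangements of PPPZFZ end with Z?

20

Fix Z in the last position and arrange the remaining 5 letters.
Those 5 letters have P appearing 3 times, giving (5)!/(3!) = 20.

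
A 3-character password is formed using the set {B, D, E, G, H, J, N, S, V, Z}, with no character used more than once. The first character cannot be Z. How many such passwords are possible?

648

The first character has 10−1 = 9 choices (anything except Z).
The remaining 2 characters are filled from the other 9 symbols without repetition: 9 × 8 = 72.
Total: 9 × 72 = 648.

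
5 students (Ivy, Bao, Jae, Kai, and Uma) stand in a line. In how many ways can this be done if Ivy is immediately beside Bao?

Treat {Ivy, Bao} as a single unit. There are 4 units to order, and the pair itself can be ordered 2 ways.
That gives 2 × 4! = 2 × 24 = 48.

48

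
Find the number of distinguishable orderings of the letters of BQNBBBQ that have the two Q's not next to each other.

75

Total arrangements of BQNBBBQ: 7!/(4!·2!) = 105.
If the two Q's are adjacent, glue them into one block, leaving 6 items to arrange: (6)!/(4!) = 30 ways.
Subtracting, 105 − 30 = 75 arrangements keep the Q's apart.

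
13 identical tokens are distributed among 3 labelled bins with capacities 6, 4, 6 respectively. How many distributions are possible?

10

By stars and bars, unrestricted non-negative solutions to x_1+…+x_3 = 13 number C(13+2,2) = 105.
Subtract solutions that violate a single cap (substitute x_i' = x_i − (cap_i+1)): x_1 ≥ 7 gives C(8,2) = 28; x_2 ≥ 5 gives C(10,2) = 45; x_3 ≥ 7 gives C(8,2) = 28. Together 101.
Add back pairs where two caps are both exceeded: 3 + 0 + 3 = 6.
By inclusion–exclusion the count is 105 − 101 + 6 = 10.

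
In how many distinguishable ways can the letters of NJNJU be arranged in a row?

30

Letter multiplicities in NJNJU: J×2, N×2, U×1.
So there are 5! / (2!·2!) = 30 distinguishable arrangements.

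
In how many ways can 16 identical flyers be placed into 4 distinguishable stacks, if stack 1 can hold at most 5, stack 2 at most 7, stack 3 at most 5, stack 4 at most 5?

81

Ignoring the caps, the number of non-negative solutions to x_1+…+x_4 = 16 is C(19,3) = 969.
Subtract solutions that violate a single cap (substitute x_i' = x_i − (cap_i+1)): x_1 ≥ 6 gives C(13,3) = 286; x_2 ≥ 8 gives C(11,3) = 165; x_3 ≥ 6 gives C(13,3) = 286; x_4 ≥ 6 gives C(13,3) = 286. Together 1023.
Add back pairs where two caps are both exceeded: 10 + 35 + 35 + 10 + 10 + 35 = 135.
By inclusion–exclusion the count is 969 − 1023 + 135 = 81.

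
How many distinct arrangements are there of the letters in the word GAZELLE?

Letter multiplicities in GAZELLE: A×1, E×2, G×1, L×2, Z×1.
So there are 7! / (2!·2!) = 1260 distinguishable arrangements.

1260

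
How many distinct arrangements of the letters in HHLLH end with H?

6

Fix H in the last position and arrange the remaining 4 letters.
Those 4 letters have H appearing twice and L appearing twice, giving (4)!/(2!·2!) = 6.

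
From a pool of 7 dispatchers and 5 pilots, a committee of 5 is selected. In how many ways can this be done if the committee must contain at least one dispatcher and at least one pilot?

Total 5-person selections from all 12: C(12,5) = 792.
Subtract selections that omit an entire group: no dispatchers → C(5,5) = 1; no pilots → C(7,5) = 21.
Both groups omitted at once is impossible, so 792 − 22 = 770.

770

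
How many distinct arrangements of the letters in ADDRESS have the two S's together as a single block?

360

Treat the 2 copies of S as a single block. The multiset to arrange is then {SS, A, D, D, E, R}, 6 items in all.
That gives (6)!/(2!) = 360 arrangements.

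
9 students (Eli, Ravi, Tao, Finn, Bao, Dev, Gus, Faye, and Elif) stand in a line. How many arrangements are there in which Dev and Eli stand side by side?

80640

Glue Dev and Eli into one block (2 internal orders), leaving 8 units to arrange in a row.
So the count is 2·(8)! = 80640.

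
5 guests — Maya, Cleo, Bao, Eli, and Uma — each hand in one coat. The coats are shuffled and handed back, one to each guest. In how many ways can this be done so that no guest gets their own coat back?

Count assignments avoiding every fixed point. For any j of the 5 guests fixed to their own coat, the other 5−j can be arranged in (5−j)! ways.
By inclusion–exclusion this is Σ_{j=0}^{5} (−1)^j C(5,j)·(5−j)!.
Computing: 120 − 120 + 60 − 20 + 5 − 1 = 44.

44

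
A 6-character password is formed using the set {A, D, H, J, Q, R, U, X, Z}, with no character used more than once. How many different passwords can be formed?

60480

Choose and order 6 of the 9 symbols: the first character has 9 options, the next 8, and so on down to 4.
That product is 9 × 8 × 7 × 6 × 5 × 4 = 60480.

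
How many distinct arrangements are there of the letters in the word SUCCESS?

420

The 7 letters of SUCCESS have repeats: C appearing twice and S appearing 3 times.
Dividing 7! = 5040 by 3!·2! = 12 for the repeated letters gives 420.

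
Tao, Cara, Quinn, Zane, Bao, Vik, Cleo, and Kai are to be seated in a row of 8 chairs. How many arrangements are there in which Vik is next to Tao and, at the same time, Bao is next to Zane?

2880

Treat {Vik,Tao} as one block (2 orders) and {Bao,Zane} as another (2 orders).
That leaves 6 units to arrange: 2 × 2 × 6! = 4 × 720 = 2880.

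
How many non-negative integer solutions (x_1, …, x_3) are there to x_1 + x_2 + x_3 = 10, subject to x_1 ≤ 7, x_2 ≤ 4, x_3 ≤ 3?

14

Without the upper bounds there are C(12,2) = 66 ways to split 10 among 3 variables.
Subtract solutions that violate a single cap (substitute x_i' = x_i − (cap_i+1)): x_1 ≥ 8 gives C(4,2) = 6; x_2 ≥ 5 gives C(7,2) = 21; x_3 ≥ 4 gives C(8,2) = 28. Together 55.
Add back pairs where two caps are both exceeded: 0 + 0 + 3 = 3.
By inclusion–exclusion the count is 66 − 55 + 3 = 14.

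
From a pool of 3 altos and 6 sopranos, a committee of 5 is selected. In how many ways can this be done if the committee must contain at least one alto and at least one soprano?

Total 5-person selections from all 9: C(9,5) = 126.
Subtract selections that omit an entire group: no altos → C(6,5) = 6; no sopranos → C(3,5) = 0.
Both groups omitted at once is impossible, so 126 − 6 = 120.

120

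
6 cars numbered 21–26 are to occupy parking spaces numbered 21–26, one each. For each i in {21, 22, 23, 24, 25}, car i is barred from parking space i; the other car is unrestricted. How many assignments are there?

309

Let Aᵢ (for 21 ≤ i ≤ 25) be the placements that put car i in its forbidden parking space. Any j of these fix j positions, leaving (6−j)! ways to fill the rest, and there are C(5,j) ways to pick which j.
By inclusion–exclusion, the number of valid placements is Σ_{j=0}^{5} (−1)^j C(5,j)·(6−j)!.
Computing: 720 − 600 + 240 − 60 + 10 − 1 = 309.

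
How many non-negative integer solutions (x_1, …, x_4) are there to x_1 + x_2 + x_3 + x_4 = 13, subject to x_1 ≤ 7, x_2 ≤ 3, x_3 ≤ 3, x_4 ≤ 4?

By stars and bars, unrestricted non-negative solutions to x_1+…+x_4 = 13 number C(13+3,3) = 560.
Subtract solutions that violate a single cap (substitute x_i' = x_i − (cap_i+1)): x_1 ≥ 8 gives C(8,3) = 56; x_2 ≥ 4 gives C(12,3) = 220; x_3 ≥ 4 gives C(12,3) = 220; x_4 ≥ 5 gives C(11,3) = 165. Together 661.
Add back pairs where two caps are both exceeded: 4 + 4 + 1 + 56 + 35 + 35 = 135.
Subtract triples: 0 + 0 + 0 + 1 = 1.
By inclusion–exclusion the count is 560 − 661 + 135 − 1 = 33.

33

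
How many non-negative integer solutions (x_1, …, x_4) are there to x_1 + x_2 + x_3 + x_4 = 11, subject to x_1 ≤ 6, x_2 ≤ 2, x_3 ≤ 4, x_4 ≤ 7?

By stars and bars, unrestricted non-negative solutions to x_1+…+x_4 = 11 number C(11+3,3) = 364.
Subtract solutions that violate a single cap (substitute x_i' = x_i − (cap_i+1)): x_1 ≥ 7 gives C(7,3) = 35; x_2 ≥ 3 gives C(11,3) = 165; x_3 ≥ 5 gives C(9,3) = 84; x_4 ≥ 8 gives C(6,3) = 20. Together 304.
Add back pairs where two caps are both exceeded: 4 + 0 + 0 + 20 + 1 + 0 = 25.
By inclusion–exclusion the count is 364 − 304 + 25 = 85.

85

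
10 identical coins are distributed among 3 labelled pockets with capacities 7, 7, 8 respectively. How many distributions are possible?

Ignoring the caps, the number of non-negative solutions to x_1+…+x_3 = 10 is C(12,2) = 66.
Subtract solutions that violate a single cap (substitute x_i' = x_i − (cap_i+1)): x_1 ≥ 8 gives C(4,2) = 6; x_2 ≥ 8 gives C(4,2) = 6; x_3 ≥ 9 gives C(3,2) = 3. Together 15.
No two caps can be exceeded simultaneously, so the pair terms are all 0.
By inclusion–exclusion the count is 66 − 15 + 0 = 51.

51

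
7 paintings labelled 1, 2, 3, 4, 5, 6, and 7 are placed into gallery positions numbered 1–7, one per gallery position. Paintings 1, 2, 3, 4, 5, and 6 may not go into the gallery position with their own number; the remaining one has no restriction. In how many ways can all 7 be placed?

Let Aᵢ (for 1 ≤ i ≤ 6) be the placements that put painting i in its forbidden gallery position. Any j of these fix j positions, leaving (7−j)! ways to fill the rest, and there are C(6,j) ways to pick which j.
By inclusion–exclusion, the number of valid placements is Σ_{j=0}^{6} (−1)^j C(6,j)·(7−j)!.
Computing: 5040 − 4320 + 1800 − 480 + 90 − 12 + 1 = 2119.

2119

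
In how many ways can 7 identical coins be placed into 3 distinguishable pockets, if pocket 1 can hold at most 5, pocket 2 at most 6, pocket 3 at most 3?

Ignoring the caps, the number of non-negative solutions to x_1+…+x_3 = 7 is C(9,2) = 36.
Subtract solutions that violate a single cap (substitute x_i' = x_i − (cap_i+1)): x_1 ≥ 6 gives C(3,2) = 3; x_2 ≥ 7 gives C(2,2) = 1; x_3 ≥ 4 gives C(5,2) = 10. Together 14.
No two caps can be exceeded simultaneously, so the pair terms are all 0.
By inclusion–exclusion the count is 36 − 14 + 0 = 22.

22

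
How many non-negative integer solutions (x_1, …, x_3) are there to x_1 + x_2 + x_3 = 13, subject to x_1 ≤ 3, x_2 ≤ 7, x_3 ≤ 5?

Ignoring the caps, the number of non-negative solutions to x_1+…+x_3 = 13 is C(15,2) = 105.
Subtract solutions that violate a single cap (substitute x_i' = x_i − (cap_i+1)): x_1 ≥ 4 gives C(11,2) = 55; x_2 ≥ 8 gives C(7,2) = 21; x_3 ≥ 6 gives C(9,2) = 36. Together 112.
Add back pairs where two caps are both exceeded: 3 + 10 + 0 = 13.
By inclusion–exclusion the count is 105 − 112 + 13 = 6.

6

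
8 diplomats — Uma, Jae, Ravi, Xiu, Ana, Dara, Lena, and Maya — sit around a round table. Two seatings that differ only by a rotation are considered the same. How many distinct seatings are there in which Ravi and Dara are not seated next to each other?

3600

Without the restriction there are (7)! = 5040 seatings.
Seatings with Ravi beside Dara: treat them as a block with 2 internal orders, giving 2 × (6)! = 1440.
Subtracting, 5040 − 1440 = 3600.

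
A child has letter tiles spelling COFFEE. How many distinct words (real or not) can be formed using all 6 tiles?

The 6 letters of COFFEE have repeats: E appearing twice and F appearing twice.
So there are 6! / (2!·2!) = 180 distinguishable arrangements.

180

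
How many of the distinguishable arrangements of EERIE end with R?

4

With the last slot taken by R, it remains to arrange the other 4 letters (EEIE).
Those 4 letters have E appearing 3 times, giving (4)!/(3!) = 4.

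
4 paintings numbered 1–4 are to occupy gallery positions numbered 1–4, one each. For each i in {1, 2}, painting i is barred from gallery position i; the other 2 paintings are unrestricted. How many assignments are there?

Let Aᵢ (for i ∈ {1, 2}) be the placements that put painting i in its forbidden gallery position. Any j of these fix j positions, leaving (4−j)! ways to fill the rest, and there are C(2,j) ways to pick which j.
By inclusion–exclusion, the number of valid placements is Σ_{j=0}^{2} (−1)^j C(2,j)·(4−j)!.
Computing: 24 − 12 + 2 = 14.

14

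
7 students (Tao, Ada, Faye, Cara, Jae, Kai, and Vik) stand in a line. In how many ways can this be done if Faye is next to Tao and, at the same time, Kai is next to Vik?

480

Treat {Faye,Tao} as one block (2 orders) and {Kai,Vik} as another (2 orders).
That leaves 5 units to arrange: 2 × 2 × 5! = 4 × 120 = 480.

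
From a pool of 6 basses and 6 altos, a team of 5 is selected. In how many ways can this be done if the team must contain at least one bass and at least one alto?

With no constraint there are C(12,5) = 792 possible selections.
Subtract selections that omit an entire group: no basses → C(6,5) = 6; no altos → C(6,5) = 6.
Both groups omitted at once is impossible, so 792 − 12 = 780.

780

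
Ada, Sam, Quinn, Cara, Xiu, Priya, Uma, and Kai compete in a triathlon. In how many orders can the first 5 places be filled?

6720

This is an ordered selection of 5 from 8: P(8,5).
That gives 8 × 7 × 6 × 5 × 4 = 6720.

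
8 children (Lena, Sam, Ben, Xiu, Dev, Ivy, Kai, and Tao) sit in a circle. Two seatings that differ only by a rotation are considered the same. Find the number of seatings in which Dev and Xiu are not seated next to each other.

Without the restriction there are (7)! = 5040 seatings.
Seatings with Dev beside Xiu: treat them as a block with 2 internal orders, giving 2 × (6)! = 1440.
Subtracting, 5040 − 1440 = 3600.

3600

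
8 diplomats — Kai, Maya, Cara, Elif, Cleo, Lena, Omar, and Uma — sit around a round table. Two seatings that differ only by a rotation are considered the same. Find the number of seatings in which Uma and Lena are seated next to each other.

1440

Glue Uma and Lena into a block (2 internal orders). Seating 7 units around a circle gives (6)! arrangements.
So 2 × (6)! = 2 × 720 = 1440.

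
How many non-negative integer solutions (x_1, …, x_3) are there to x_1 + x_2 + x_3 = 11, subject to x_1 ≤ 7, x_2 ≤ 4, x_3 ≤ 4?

15

Without the upper bounds there are C(13,2) = 78 ways to split 11 among 3 variables.
Subtract solutions that violate a single cap (substitute x_i' = x_i − (cap_i+1)): x_1 ≥ 8 gives C(5,2) = 10; x_2 ≥ 5 gives C(8,2) = 28; x_3 ≥ 5 gives C(8,2) = 28. Together 66.
Add back pairs where two caps are both exceeded: 0 + 0 + 3 = 3.
By inclusion–exclusion the count is 78 − 66 + 3 = 15.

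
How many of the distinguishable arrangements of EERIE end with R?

4

With the last slot taken by R, it remains to arrange the other 4 letters (EEIE).
Those 4 letters have E appearing 3 times, giving (4)!/(3!) = 4.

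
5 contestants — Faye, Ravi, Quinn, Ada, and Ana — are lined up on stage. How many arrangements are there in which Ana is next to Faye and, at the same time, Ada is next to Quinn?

Treat {Ana,Faye} as one block (2 orders) and {Ada,Quinn} as another (2 orders).
That leaves 3 units to arrange: 2 × 2 × 3! = 4 × 6 = 24.

24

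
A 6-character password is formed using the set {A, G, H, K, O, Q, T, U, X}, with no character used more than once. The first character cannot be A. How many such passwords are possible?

The first character has 9−1 = 8 choices (anything except A).
The remaining 5 characters are filled from the other 8 symbols without repetition: 8 × 7 × 6 × 5 × 4 = 6720.
Total: 8 × 6720 = 53760.

53760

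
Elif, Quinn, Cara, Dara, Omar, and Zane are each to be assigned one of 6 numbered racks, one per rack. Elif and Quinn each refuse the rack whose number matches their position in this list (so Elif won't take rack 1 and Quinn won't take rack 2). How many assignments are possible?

Let Aᵢ (for i ∈ {1, 2}) be the placements that put person i in their forbidden rack. Any j of these fix j positions, leaving (6−j)! ways to fill the rest, and there are C(2,j) ways to pick which j.
By inclusion–exclusion, the number of valid placements is Σ_{j=0}^{2} (−1)^j C(2,j)·(6−j)!.
Computing: 720 − 240 + 24 = 504.

504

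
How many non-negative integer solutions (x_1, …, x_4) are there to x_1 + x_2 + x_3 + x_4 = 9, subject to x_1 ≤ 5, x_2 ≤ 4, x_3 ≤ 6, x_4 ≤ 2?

76

Without the upper bounds there are C(12,3) = 220 ways to split 9 among 4 variables.
Subtract solutions that violate a single cap (substitute x_i' = x_i − (cap_i+1)): x_1 ≥ 6 gives C(6,3) = 20; x_2 ≥ 5 gives C(7,3) = 35; x_3 ≥ 7 gives C(5,3) = 10; x_4 ≥ 3 gives C(9,3) = 84. Together 149.
Add back pairs where two caps are both exceeded: 0 + 0 + 1 + 0 + 4 + 0 = 5.
By inclusion–exclusion the count is 220 − 149 + 5 = 76.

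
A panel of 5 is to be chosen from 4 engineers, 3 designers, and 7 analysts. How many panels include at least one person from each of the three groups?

1288

Total 5-person selections from all 14: C(14,5) = 2002.
Subtract selections that omit an entire group: no engineers → C(10,5) = 252; no designers → C(11,5) = 462; no analysts → C(7,5) = 21.
Add back selections omitting two groups (i.e. drawn from a single group): C(4,5) + C(3,5) + C(7,5) = 21.
By inclusion–exclusion: 2002 − 735 + 21 = 1288.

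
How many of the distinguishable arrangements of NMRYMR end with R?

Fix R in the last position and arrange the remaining 5 letters.
Those 5 letters have M appearing twice, giving (5)!/(2!) = 60.

60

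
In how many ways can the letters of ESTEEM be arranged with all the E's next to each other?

24

Treat the 3 copies of E as a single block. The multiset to arrange is then {EEE, M, S, T}, 4 items in all.
All 4 items are distinct, so there are (4)! = 24 arrangements.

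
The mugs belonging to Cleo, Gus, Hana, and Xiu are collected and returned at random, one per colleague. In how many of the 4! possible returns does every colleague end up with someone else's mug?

9

Let Aᵢ be the assignments in which colleague i gets their own mug. We want the size of the complement of A₁∪…∪A_4.
By inclusion–exclusion this is Σ_{j=0}^{4} (−1)^j C(4,j)·(4−j)!.
Computing: 24 − 24 + 12 − 4 + 1 = 9.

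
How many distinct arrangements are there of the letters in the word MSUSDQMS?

MSUSDQMS has 8 letters with M appearing twice and S appearing 3 times.
The number of distinct arrangements is 8!/(3!·2!) = 40320/12 = 3360.

3360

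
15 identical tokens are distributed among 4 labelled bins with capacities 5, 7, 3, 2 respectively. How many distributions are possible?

Ignoring the caps, the number of non-negative solutions to x_1+…+x_4 = 15 is C(18,3) = 816.
Subtract solutions that violate a single cap (substitute x_i' = x_i − (cap_i+1)): x_1 ≥ 6 gives C(12,3) = 220; x_2 ≥ 8 gives C(10,3) = 120; x_3 ≥ 4 gives C(14,3) = 364; x_4 ≥ 3 gives C(15,3) = 455. Together 1159.
Add back pairs where two caps are both exceeded: 4 + 56 + 84 + 20 + 35 + 165 = 364.
Subtract triples: 0 + 0 + 10 + 1 = 11.
By inclusion–exclusion the count is 816 − 1159 + 364 − 11 = 10.

10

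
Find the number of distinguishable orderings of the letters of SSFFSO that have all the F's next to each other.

Treat the 2 copies of F as a single block. The multiset to arrange is then {FF, O, S, S, S}, 5 items in all.
That gives (5)!/(3!) = 20 arrangements.

20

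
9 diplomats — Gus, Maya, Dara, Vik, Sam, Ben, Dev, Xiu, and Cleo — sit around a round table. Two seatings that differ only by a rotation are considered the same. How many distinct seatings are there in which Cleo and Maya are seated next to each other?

10080

Glue Cleo and Maya into a block (2 internal orders). Seating 8 units around a circle gives (7)! arrangements.
So 2 × (7)! = 2 × 5040 = 10080.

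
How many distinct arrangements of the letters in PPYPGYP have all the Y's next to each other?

Treat the 2 copies of Y as a single block. The multiset to arrange is then {YY, G, P, P, P, P}, 6 items in all.
That gives (6)!/(4!) = 30 arrangements.

30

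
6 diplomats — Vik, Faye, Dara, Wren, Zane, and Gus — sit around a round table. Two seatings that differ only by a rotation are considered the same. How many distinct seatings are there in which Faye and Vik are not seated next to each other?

72

Without the restriction there are (5)! = 120 seatings.
Seatings with Faye beside Vik: treat them as a block with 2 internal orders, giving 2 × (4)! = 48.
Subtracting, 120 − 48 = 72.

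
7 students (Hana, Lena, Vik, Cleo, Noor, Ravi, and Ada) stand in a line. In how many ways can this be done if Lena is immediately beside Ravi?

Place the 5 others and the Lena-Ravi pair as 6 objects in a line; the pair has 2 internal arrangements.
So the count is 2·(6)! = 1440.

1440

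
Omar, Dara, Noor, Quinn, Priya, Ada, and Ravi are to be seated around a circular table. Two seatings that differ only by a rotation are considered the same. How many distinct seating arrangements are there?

Fix one person's seat to break rotational symmetry; the remaining 6 people can be arranged in (6)! = 720 ways.

720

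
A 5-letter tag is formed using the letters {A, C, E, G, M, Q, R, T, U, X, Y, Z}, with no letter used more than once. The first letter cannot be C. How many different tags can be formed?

The first letter has 12−1 = 11 choices (anything except C).
The remaining 4 letters are filled from the other 11 symbols without repetition: 11 × 10 × 9 × 8 = 7920.
Total: 11 × 7920 = 87120.

87120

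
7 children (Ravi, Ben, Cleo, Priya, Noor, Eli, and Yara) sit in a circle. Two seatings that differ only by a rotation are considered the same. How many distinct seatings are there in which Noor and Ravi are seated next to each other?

240

Treat {Noor, Ravi} as one unit (2 internal orders) and seat the resulting 6 units around the table: (5)! circular arrangements.
So 2 × (5)! = 2 × 120 = 240.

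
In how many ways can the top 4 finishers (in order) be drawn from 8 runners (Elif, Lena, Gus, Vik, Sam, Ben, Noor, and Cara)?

1680

This is an ordered selection of 4 from 8: P(8,4).
That gives 8 × 7 × 6 × 5 = 1680.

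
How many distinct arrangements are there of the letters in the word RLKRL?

30

RLKRL has 5 letters with L appearing twice and R appearing twice.
Dividing 5! = 120 by 2!·2! = 4 for the repeated letters gives 30.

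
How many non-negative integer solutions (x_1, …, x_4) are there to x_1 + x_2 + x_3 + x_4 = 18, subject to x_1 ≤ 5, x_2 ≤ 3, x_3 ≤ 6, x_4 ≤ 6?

By stars and bars, unrestricted non-negative solutions to x_1+…+x_4 = 18 number C(18+3,3) = 1330.
Subtract solutions that violate a single cap (substitute x_i' = x_i − (cap_i+1)): x_1 ≥ 6 gives C(15,3) = 455; x_2 ≥ 4 gives C(17,3) = 680; x_3 ≥ 7 gives C(14,3) = 364; x_4 ≥ 7 gives C(14,3) = 364. Together 1863.
Add back pairs where two caps are both exceeded: 165 + 56 + 56 + 120 + 120 + 35 = 552.
Subtract triples: 4 + 4 + 0 + 1 = 9.
By inclusion–exclusion the count is 1330 − 1863 + 552 − 9 = 10.

10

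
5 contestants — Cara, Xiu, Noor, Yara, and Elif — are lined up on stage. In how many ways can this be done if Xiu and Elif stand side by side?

48

Place the 3 others and the Xiu-Elif pair as 4 objects in a line; the pair has 2 internal arrangements.
That gives 2 × 4! = 2 × 24 = 48.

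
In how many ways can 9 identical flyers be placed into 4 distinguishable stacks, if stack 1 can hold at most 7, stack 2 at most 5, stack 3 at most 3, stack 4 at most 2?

Ignoring the caps, the number of non-negative solutions to x_1+…+x_4 = 9 is C(12,3) = 220.
Subtract solutions that violate a single cap (substitute x_i' = x_i − (cap_i+1)): x_1 ≥ 8 gives C(4,3) = 4; x_2 ≥ 6 gives C(6,3) = 20; x_3 ≥ 4 gives C(8,3) = 56; x_4 ≥ 3 gives C(9,3) = 84. Together 164.
Add back pairs where two caps are both exceeded: 0 + 0 + 0 + 0 + 1 + 10 = 11.
By inclusion–exclusion the count is 220 − 164 + 11 = 67.

67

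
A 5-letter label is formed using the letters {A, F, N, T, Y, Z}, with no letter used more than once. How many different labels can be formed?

720

This is a permutation of 5 out of 6: P(6,5) = 6!/1!.
6 × 5 × 4 × 3 × 2 = 720.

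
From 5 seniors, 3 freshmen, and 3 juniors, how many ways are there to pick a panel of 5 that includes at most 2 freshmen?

Split by how many freshmen are chosen (0 through 2).
Sum: C(3,0)·C(8,5) + C(3,1)·C(8,4) + C(3,2)·C(8,3) = 56 + 210 + 168 = 434.

434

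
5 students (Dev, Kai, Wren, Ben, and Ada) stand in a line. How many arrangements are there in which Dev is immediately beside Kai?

Glue Dev and Kai into one block (2 internal orders), leaving 4 units to arrange in a row.
That gives 2 × 4! = 2 × 24 = 48.

48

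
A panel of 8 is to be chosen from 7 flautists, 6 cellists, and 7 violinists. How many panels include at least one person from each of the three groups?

With no constraint there are C(20,8) = 125970 possible selections.
Selections missing a whole group: no flautists → C(13,8) = 1287; no cellists → C(14,8) = 3003; no violinists → C(13,8) = 1287.
Add back selections omitting two groups (i.e. drawn from a single group): C(7,8) + C(6,8) + C(7,8) = 0.
By inclusion–exclusion: 125970 − 5577 + 0 = 120393.

120393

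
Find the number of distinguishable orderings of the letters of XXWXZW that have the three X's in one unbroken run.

Treat the 3 copies of X as a single block. The multiset to arrange is then {XXX, W, W, Z}, 4 items in all.
That gives (4)!/(2!) = 12 arrangements.

12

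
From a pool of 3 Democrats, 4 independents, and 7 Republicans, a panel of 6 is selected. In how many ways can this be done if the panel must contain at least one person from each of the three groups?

With no constraint there are C(14,6) = 3003 possible selections.
Subtract selections that omit an entire group: no Democrats → C(11,6) = 462; no independents → C(10,6) = 210; no Republicans → C(7,6) = 7.
Add back selections omitting two groups (i.e. drawn from a single group): C(3,6) + C(4,6) + C(7,6) = 7.
By inclusion–exclusion: 3003 − 679 + 7 = 2331.

2331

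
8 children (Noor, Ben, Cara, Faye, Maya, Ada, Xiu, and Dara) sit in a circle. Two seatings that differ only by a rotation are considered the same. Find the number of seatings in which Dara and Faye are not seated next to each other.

All circular seatings of 8 people number (7)! = 5040.
Seatings with Dara beside Faye: treat them as a block with 2 internal orders, giving 2 × (6)! = 1440.
Subtracting, 5040 − 1440 = 3600.

3600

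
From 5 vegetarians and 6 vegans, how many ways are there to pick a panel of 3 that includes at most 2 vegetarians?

Split by how many vegetarians are chosen (0 through 2).
Sum: C(5,0)·C(6,3) + C(5,1)·C(6,2) + C(5,2)·C(6,1) = 20 + 75 + 60 = 155.

155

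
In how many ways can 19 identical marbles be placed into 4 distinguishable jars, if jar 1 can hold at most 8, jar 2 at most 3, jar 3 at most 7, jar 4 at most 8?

Without the upper bounds there are C(22,3) = 1540 ways to split 19 among 4 jars.
Subtract solutions that violate a single cap (substitute x_i' = x_i − (cap_i+1)): x_1 ≥ 9 gives C(13,3) = 286; x_2 ≥ 4 gives C(18,3) = 816; x_3 ≥ 8 gives C(14,3) = 364; x_4 ≥ 9 gives C(13,3) = 286. Together 1752.
Add back pairs where two caps are both exceeded: 84 + 10 + 4 + 120 + 84 + 10 = 312.
By inclusion–exclusion the count is 1540 − 1752 + 312 = 100.

100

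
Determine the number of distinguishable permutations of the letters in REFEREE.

105

REFEREE has 7 letters with E appearing 4 times and R appearing twice.
So there are 7! / (4!·2!) = 105 distinguishable arrangements.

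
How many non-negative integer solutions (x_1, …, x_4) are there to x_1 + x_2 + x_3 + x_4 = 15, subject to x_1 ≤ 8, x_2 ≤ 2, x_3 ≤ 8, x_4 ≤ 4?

75

Without the upper bounds there are C(18,3) = 816 ways to split 15 among 4 variables.
Subtract solutions that violate a single cap (substitute x_i' = x_i − (cap_i+1)): x_1 ≥ 9 gives C(9,3) = 84; x_2 ≥ 3 gives C(15,3) = 455; x_3 ≥ 9 gives C(9,3) = 84; x_4 ≥ 5 gives C(13,3) = 286. Together 909.
Add back pairs where two caps are both exceeded: 20 + 0 + 4 + 20 + 120 + 4 = 168.
By inclusion–exclusion the count is 816 − 909 + 168 = 75.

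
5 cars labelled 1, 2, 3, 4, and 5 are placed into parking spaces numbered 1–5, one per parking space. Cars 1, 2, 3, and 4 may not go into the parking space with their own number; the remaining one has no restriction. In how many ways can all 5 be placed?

Let Aᵢ (for 1 ≤ i ≤ 4) be the placements that put car i in its forbidden parking space. Any j of these fix j positions, leaving (5−j)! ways to fill the rest, and there are C(4,j) ways to pick which j.
By inclusion–exclusion, the number of valid placements is Σ_{j=0}^{4} (−1)^j C(4,j)·(5−j)!.
Computing: 120 − 96 + 36 − 8 + 1 = 53.

53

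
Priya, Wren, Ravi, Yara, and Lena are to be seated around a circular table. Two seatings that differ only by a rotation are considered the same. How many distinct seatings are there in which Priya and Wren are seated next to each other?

12

Treat {Priya, Wren} as one unit (2 internal orders) and seat the resulting 4 units around the table: (3)! circular arrangements.
So 2 × (3)! = 2 × 6 = 12.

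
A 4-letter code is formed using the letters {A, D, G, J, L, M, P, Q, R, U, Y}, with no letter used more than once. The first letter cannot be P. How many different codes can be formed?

The first letter has 11−1 = 10 choices (anything except P).
The remaining 3 letters are filled from the other 10 symbols without repetition: 10 × 9 × 8 = 720.
Total: 10 × 720 = 7200.

7200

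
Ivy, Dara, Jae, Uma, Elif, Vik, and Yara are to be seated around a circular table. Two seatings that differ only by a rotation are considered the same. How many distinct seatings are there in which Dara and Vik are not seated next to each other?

Without the restriction there are (6)! = 720 seatings.
Seatings with Dara beside Vik: treat them as a block with 2 internal orders, giving 2 × (5)! = 240.
Subtracting, 720 − 240 = 480.

480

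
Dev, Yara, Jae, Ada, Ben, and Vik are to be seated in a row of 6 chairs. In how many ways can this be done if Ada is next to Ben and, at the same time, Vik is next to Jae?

Treat {Ada,Ben} as one block (2 orders) and {Vik,Jae} as another (2 orders).
That leaves 4 units to arrange: 2 × 2 × 4! = 4 × 24 = 96.

96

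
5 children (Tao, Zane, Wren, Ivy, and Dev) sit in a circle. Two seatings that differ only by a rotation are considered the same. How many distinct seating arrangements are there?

24

Seat Tao anywhere (absorbing the rotational symmetry), then permute the other 4: (4)! = 24.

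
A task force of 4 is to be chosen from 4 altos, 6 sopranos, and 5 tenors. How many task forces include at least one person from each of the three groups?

Total 4-person selections from all 15: C(15,4) = 1365.
Subtract selections that omit an entire group: no altos → C(11,4) = 330; no sopranos → C(9,4) = 126; no tenors → C(10,4) = 210.
Add back selections omitting two groups (i.e. drawn from a single group): C(4,4) + C(6,4) + C(5,4) = 21.
By inclusion–exclusion: 1365 − 666 + 21 = 720.

720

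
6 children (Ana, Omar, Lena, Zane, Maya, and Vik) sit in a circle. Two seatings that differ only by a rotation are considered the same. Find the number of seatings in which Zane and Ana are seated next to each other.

Treat {Zane, Ana} as one unit (2 internal orders) and seat the resulting 5 units around the table: (4)! circular arrangements.
So 2 × (4)! = 2 × 24 = 48.

48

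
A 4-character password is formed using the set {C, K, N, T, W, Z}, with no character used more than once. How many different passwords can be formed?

With no repetition, fill the 4 characters in order: 6 choices, then 5, down to 3.
That product is 6 × 5 × 4 × 3 = 360.

360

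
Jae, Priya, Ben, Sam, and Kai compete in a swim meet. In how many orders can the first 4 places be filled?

There are 5 choices for 1st place, 4 for 2nd, and so on down to 2 for position 4.
That gives 5 × 4 × 3 × 2 = 120.

120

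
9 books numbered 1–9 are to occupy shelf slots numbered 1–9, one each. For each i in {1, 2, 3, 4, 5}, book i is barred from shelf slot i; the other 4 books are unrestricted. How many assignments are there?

205056

Let Aᵢ (for 1 ≤ i ≤ 5) be the placements that put book i in its forbidden shelf slot. Any j of these fix j positions, leaving (9−j)! ways to fill the rest, and there are C(5,j) ways to pick which j.
By inclusion–exclusion, the number of valid placements is Σ_{j=0}^{5} (−1)^j C(5,j)·(9−j)!.
Computing: 362880 − 201600 + 50400 − 7200 + 600 − 24 = 205056.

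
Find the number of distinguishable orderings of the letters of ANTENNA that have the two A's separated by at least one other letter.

300

There are 7!/(3!·2!) = 420 arrangements of ANTENNA in total.
If the two A's are adjacent, glue them into one block, leaving 6 items to arrange: (6)!/(3!) = 120 ways.
Hence 420 − 120 = 300.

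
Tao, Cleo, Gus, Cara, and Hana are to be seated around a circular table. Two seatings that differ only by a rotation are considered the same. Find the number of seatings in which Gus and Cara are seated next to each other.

Glue Gus and Cara into a block (2 internal orders). Seating 4 units around a circle gives (3)! arrangements.
So 2 × (3)! = 2 × 6 = 12.

12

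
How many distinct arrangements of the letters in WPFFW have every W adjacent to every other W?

12

Treat the 2 copies of W as a single block. The multiset to arrange is then {WW, F, F, P}, 4 items in all.
That gives (4)!/(2!) = 12 arrangements.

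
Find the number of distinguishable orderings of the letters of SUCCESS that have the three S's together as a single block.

60

Treat the 3 copies of S as a single block. The multiset to arrange is then {SSS, C, C, E, U}, 5 items in all.
That gives (5)!/(2!) = 60 arrangements.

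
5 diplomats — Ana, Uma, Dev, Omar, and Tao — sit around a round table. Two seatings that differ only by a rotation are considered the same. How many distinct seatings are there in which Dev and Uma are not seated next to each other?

All circular seatings of 5 people number (4)! = 24.
Those with Dev next to Uma: fuse the pair into one unit and seat 4 units around a circle — 2·(3)! = 12.
Subtracting, 24 − 12 = 12.

12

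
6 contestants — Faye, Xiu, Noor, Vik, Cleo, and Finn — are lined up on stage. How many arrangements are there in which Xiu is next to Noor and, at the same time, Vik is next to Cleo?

96

Treat {Xiu,Noor} as one block (2 orders) and {Vik,Cleo} as another (2 orders).
That leaves 4 units to arrange: 2 × 2 × 4! = 4 × 24 = 96.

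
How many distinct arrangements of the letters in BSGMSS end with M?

20

Fix M in the last position and arrange the remaining 5 letters.
Those 5 letters have S appearing 3 times, giving (5)!/(3!) = 20.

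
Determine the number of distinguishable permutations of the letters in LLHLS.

The 5 letters of LLHLS have repeats: L appearing 3 times.
The number of distinct arrangements is 5!/(3!) = 120/6 = 20.

20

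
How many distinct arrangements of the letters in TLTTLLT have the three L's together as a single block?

5

Treat the 3 copies of L as a single block. The multiset to arrange is then {LLL, T, T, T, T}, 5 items in all.
That gives (5)!/(4!) = 5 arrangements.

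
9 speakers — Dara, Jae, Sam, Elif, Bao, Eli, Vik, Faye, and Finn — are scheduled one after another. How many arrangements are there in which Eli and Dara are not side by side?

282240

Of the 9! = 362880 arrangements, those with Eli and Dara adjacent number 2 × 8! = 80640 (treat the pair as a block with 2 internal orders).
So 362880 − 80640 = 282240 arrangements keep them apart.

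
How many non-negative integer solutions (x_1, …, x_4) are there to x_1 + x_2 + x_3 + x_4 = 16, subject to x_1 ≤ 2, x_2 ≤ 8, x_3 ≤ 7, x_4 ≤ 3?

Without the upper bounds there are C(19,3) = 969 ways to split 16 among 4 variables.
Subtract solutions that violate a single cap (substitute x_i' = x_i − (cap_i+1)): x_1 ≥ 3 gives C(16,3) = 560; x_2 ≥ 9 gives C(10,3) = 120; x_3 ≥ 8 gives C(11,3) = 165; x_4 ≥ 4 gives C(15,3) = 455. Together 1300.
Add back pairs where two caps are both exceeded: 35 + 56 + 220 + 0 + 20 + 35 = 366.
Subtract triples: 0 + 1 + 4 + 0 = 5.
By inclusion–exclusion the count is 969 − 1300 + 366 − 5 = 30.

30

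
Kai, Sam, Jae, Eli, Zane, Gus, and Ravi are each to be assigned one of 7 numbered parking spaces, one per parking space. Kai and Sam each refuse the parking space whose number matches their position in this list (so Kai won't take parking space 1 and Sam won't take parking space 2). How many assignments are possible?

3720

Let Aᵢ (for i ∈ {1, 2}) be the placements that put person i in their forbidden parking space. Any j of these fix j positions, leaving (7−j)! ways to fill the rest, and there are C(2,j) ways to pick which j.
By inclusion–exclusion, the number of valid placements is Σ_{j=0}^{2} (−1)^j C(2,j)·(7−j)!.
Computing: 5040 − 1440 + 120 = 3720.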